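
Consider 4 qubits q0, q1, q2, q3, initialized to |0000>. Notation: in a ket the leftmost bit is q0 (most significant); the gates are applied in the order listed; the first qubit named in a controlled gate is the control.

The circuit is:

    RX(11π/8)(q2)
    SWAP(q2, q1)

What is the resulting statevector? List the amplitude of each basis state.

The final amplitudes are -cos(5*pi/16) on |0000>, -I*sin(5*pi/16) on |0100>, and 0 on every other basis state.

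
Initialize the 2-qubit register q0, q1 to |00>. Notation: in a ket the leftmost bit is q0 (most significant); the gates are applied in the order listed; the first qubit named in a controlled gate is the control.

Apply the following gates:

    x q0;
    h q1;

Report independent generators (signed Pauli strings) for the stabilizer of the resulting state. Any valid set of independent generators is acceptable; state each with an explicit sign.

One valid set of independent stabilizer generators is +IX, -ZI (any independent generating set of the same group is equally correct).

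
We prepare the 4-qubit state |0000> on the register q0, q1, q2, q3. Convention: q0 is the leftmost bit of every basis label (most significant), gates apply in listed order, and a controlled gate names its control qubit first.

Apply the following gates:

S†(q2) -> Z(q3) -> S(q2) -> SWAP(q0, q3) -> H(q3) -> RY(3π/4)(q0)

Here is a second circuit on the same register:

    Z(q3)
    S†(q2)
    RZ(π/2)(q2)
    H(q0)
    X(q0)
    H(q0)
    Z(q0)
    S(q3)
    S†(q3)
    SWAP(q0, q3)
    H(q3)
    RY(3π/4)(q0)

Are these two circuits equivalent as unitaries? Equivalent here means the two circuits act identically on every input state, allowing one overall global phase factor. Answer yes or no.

Yes, they are equivalent — the unitaries differ by at most a global phase.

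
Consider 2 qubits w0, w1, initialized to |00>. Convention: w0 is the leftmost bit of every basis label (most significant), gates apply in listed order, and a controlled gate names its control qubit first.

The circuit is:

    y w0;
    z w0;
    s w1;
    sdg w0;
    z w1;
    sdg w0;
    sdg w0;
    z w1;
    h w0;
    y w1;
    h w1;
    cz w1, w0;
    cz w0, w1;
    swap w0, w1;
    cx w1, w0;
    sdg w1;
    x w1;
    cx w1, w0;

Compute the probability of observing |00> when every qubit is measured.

The probability of measuring |00> is 1/4.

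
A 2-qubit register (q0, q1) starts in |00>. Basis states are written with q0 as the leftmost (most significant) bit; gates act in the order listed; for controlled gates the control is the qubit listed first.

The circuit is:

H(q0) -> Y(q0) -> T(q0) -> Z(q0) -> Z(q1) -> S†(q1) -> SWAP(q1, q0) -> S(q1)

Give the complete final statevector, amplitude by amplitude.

After the circuit, the state carries amplitude -sqrt(2)*I/2 on |00>, sqrt(2)*exp(I*pi/4)/2 on |01>, 0 on |10>, 0 on |11>.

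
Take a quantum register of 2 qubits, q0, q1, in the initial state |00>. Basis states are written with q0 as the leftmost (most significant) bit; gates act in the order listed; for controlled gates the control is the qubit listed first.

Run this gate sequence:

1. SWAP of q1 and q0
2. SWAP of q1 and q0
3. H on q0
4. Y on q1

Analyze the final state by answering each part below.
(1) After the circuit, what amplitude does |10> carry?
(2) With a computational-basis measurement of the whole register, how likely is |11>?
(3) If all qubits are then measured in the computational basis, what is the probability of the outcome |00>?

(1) The amplitude on |10> is 0. Key observation: steps 1-2 multiply out to the identity, so the circuit reduces to the remaining gates.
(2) The probability of measuring |11> is 1/2.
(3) Outcome |00> occurs with probability 0.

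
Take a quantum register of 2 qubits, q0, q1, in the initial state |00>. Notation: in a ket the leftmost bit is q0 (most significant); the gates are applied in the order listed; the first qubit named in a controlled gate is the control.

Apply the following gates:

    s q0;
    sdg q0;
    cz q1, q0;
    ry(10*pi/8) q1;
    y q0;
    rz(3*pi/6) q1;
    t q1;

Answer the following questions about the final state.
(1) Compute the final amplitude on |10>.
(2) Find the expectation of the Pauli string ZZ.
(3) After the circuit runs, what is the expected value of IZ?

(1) The final state's coefficient on |10> equals -sqrt(2 - sqrt(2))*exp(I*pi/4)/2.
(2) The expectation value of ZZ is sqrt(2)/2.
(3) The observable IZ averages to -sqrt(2)/2.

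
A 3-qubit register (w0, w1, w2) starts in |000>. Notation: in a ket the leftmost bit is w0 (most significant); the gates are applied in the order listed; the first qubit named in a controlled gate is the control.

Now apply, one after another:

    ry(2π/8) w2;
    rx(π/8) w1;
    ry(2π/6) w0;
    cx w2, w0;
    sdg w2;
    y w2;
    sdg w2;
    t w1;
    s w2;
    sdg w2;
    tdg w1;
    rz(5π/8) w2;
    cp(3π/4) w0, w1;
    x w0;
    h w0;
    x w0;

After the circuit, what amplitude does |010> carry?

|010> carries amplitude -sqrt(2)*I*sqrt(1/2 - sqrt(2)/4)*exp(-5*I*pi/16)*sin(pi/16)/4 + sqrt(6)*I*sqrt(1/2 - sqrt(2)/4)*exp(7*I*pi/16)*sin(pi/16)/4 in the final state. Key observation: steps 8-11 multiply out to the identity, so the circuit reduces to the remaining gates.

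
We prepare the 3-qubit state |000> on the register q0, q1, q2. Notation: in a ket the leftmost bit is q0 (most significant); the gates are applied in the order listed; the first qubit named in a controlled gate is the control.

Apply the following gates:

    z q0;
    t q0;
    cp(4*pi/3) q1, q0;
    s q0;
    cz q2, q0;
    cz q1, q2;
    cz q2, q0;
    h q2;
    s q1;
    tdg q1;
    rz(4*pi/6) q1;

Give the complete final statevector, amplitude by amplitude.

The final amplitudes are -sqrt(2)*exp(2*I*pi/3)/2 on |000>, -sqrt(2)*exp(2*I*pi/3)/2 on |001>, and 0 on every other basis state.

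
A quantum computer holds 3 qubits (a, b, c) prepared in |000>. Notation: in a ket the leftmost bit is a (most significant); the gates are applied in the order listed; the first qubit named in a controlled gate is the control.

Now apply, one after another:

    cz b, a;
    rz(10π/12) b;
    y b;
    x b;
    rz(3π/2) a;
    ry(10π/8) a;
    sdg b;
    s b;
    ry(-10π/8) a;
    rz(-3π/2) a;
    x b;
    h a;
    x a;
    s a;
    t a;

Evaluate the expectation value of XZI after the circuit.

The expectation value of XZI is sqrt(2)/2.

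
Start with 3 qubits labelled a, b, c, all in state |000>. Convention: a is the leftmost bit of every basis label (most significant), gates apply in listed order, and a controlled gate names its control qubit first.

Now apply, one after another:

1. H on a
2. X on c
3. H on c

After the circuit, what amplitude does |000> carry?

|000> carries amplitude 1/2 in the final state.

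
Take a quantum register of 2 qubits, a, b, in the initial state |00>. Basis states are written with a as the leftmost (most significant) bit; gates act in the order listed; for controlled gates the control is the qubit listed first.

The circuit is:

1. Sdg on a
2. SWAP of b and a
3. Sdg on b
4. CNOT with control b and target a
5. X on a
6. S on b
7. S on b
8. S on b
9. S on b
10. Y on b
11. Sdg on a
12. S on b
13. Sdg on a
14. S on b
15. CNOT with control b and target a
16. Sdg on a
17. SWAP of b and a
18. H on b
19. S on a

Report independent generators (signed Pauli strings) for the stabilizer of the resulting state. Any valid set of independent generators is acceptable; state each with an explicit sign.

The stabilizer group can be generated by +IX, -ZI, among other valid generating sets. Key observation: the block from step 6 through step 9 cancels to the identity and can be dropped.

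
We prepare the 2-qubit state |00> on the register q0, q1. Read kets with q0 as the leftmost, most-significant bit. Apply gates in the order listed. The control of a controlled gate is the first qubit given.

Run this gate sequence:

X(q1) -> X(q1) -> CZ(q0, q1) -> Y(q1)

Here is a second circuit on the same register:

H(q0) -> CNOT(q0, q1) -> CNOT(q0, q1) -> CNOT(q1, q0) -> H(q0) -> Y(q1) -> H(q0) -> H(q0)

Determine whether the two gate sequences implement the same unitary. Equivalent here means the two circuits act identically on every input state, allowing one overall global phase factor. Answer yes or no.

Yes: on every input state the two circuits agree up to one overall phase factor.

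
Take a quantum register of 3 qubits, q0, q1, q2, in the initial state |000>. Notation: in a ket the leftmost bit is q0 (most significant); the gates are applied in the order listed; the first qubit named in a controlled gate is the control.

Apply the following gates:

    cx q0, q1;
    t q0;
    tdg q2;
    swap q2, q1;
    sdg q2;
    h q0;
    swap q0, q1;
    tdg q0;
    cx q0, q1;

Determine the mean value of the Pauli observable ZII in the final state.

The expectation value of ZII is 1.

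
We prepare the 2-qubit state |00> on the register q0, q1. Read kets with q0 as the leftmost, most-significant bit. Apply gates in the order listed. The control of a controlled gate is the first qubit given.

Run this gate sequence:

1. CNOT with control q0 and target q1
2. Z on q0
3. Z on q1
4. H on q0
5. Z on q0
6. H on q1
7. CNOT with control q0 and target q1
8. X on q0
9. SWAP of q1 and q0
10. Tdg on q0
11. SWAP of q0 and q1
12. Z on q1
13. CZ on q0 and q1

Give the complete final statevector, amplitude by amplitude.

The final amplitudes are -1/2 on |00>, -exp(3*I*pi/4)/2 on |01>, 1/2 on |10>, -exp(3*I*pi/4)/2 on |11>.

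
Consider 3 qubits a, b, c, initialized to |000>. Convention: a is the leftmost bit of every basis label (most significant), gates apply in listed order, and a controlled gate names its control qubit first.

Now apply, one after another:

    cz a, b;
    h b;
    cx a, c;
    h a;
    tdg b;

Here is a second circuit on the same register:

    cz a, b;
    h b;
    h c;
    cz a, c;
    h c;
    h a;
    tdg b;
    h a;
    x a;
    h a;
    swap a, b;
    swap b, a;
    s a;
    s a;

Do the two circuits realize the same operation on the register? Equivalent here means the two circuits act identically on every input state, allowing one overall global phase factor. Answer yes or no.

Yes: on every input state the two circuits agree up to one overall phase factor.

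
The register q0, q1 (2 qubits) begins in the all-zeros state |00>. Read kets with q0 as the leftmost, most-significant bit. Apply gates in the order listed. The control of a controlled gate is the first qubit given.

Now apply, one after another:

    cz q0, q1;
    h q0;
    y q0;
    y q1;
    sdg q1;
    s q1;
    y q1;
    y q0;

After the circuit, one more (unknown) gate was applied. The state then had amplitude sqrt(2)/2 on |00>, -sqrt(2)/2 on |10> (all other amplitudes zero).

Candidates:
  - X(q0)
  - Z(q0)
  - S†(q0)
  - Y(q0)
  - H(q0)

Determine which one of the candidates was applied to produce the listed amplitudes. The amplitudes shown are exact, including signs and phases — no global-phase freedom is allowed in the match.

The unique candidate consistent with the amplitudes is Z(q0). Key observation: steps 4-7 multiply out to the identity, so the circuit reduces to the remaining gates.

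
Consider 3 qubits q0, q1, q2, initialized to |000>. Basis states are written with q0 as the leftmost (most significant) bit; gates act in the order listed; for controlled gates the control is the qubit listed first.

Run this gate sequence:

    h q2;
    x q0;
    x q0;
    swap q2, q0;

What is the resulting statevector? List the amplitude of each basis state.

After the circuit, the state carries amplitude sqrt(2)/2 on |000>, sqrt(2)/2 on |100>, and 0 on every other basis state.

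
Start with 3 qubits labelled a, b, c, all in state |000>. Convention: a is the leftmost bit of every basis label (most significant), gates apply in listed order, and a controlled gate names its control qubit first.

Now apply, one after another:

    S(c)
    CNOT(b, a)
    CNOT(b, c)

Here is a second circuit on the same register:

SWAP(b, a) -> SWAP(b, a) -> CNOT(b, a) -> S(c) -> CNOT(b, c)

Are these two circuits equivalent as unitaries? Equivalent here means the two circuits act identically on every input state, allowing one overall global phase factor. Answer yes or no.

Yes — the two circuits implement the same unitary up to a global phase.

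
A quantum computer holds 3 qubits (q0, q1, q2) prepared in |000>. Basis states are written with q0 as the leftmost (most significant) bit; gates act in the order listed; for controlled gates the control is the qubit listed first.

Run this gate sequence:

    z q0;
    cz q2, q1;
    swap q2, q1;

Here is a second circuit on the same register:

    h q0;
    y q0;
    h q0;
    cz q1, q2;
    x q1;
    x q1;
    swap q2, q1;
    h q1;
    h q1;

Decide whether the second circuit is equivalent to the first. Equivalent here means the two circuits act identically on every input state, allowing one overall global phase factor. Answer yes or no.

No, they are not equivalent — no single phase factor reconciles the two unitaries.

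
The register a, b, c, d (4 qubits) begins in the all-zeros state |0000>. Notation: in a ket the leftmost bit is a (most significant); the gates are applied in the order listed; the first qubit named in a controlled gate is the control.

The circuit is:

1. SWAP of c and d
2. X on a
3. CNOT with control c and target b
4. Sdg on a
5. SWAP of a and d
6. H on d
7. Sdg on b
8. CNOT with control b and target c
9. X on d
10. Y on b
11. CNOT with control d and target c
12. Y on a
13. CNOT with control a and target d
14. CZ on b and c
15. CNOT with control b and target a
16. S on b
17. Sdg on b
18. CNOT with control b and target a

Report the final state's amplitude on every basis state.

The resulting statevector has amplitude -sqrt(2)*I/2 on |1101>, -sqrt(2)*I/2 on |1110>, and 0 on every other basis state. Key observation: steps 15-18 multiply out to the identity, so the circuit reduces to the remaining gates.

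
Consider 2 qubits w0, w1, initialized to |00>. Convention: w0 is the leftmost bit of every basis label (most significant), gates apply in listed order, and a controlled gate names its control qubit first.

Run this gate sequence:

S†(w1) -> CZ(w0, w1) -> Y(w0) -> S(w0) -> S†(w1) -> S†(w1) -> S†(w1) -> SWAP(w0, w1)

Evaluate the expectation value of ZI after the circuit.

The observable ZI averages to 1.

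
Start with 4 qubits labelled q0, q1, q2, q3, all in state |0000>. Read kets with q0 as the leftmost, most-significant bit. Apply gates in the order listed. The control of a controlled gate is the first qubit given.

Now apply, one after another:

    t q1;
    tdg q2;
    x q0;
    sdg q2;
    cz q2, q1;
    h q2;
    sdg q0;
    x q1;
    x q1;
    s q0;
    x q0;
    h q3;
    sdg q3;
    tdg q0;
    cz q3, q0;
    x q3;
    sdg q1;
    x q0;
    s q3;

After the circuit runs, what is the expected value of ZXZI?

The expectation value of ZXZI is 0.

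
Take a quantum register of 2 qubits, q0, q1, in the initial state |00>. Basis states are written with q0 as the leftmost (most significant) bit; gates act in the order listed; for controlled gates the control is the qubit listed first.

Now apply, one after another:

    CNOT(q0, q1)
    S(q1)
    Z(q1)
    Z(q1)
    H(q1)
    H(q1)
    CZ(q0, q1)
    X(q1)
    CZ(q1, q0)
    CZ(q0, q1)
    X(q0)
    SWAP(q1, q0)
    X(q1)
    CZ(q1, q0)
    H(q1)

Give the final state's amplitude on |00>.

The final state's coefficient on |00> equals 0.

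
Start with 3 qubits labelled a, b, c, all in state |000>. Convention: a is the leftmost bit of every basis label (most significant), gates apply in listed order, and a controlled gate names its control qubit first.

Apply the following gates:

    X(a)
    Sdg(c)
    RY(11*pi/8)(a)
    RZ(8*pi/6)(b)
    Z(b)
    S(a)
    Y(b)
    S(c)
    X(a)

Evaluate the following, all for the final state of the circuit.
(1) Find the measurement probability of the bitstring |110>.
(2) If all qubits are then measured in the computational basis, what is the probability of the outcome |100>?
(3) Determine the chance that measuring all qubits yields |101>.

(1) The probability of measuring |110> is sin(5*pi/16)**2.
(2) The probability of measuring |100> is 0.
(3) A full measurement returns |101> with probability 0.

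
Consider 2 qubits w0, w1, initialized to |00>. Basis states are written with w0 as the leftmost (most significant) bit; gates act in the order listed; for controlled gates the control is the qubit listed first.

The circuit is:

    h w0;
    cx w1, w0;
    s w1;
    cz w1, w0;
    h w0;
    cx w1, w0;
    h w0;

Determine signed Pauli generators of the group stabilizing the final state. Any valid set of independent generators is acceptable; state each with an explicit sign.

The stabilizer group can be generated by +XI, +IZ, among other valid generating sets.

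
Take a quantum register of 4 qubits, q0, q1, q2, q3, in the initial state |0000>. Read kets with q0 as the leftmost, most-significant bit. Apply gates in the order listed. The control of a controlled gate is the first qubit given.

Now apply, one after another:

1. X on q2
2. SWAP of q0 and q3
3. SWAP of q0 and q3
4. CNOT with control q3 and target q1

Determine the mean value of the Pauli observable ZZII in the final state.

The expectation value of ZZII is 1. Key observation: steps 2-3 multiply out to the identity, so the circuit reduces to the remaining gates.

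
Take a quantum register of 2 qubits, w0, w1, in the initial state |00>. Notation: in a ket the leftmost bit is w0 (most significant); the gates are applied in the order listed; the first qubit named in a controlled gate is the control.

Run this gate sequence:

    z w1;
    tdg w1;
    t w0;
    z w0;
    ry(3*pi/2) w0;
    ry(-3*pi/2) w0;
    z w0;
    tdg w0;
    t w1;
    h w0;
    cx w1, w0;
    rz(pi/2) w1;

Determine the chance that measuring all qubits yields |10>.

Outcome |10> occurs with probability 1/2.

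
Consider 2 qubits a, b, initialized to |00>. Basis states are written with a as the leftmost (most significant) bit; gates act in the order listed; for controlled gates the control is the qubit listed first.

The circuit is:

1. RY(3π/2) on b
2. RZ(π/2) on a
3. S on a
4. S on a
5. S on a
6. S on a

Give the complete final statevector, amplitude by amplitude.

After the circuit, the state carries amplitude sqrt(2)*exp(3*I*pi/4)/2 on |00>, -sqrt(2)*exp(3*I*pi/4)/2 on |01>, 0 on |10>, 0 on |11>.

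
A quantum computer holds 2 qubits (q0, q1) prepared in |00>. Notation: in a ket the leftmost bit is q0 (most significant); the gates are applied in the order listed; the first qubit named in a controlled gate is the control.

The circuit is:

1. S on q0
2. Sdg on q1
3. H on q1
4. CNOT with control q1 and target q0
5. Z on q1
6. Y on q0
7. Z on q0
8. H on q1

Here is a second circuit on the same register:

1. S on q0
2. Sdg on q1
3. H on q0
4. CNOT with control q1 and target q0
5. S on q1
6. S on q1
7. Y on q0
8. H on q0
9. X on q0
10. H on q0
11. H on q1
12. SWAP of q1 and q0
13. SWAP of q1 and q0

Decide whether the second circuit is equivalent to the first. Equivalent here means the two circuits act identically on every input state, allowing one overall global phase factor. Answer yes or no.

No, they are not equivalent — no single phase factor reconciles the two unitaries.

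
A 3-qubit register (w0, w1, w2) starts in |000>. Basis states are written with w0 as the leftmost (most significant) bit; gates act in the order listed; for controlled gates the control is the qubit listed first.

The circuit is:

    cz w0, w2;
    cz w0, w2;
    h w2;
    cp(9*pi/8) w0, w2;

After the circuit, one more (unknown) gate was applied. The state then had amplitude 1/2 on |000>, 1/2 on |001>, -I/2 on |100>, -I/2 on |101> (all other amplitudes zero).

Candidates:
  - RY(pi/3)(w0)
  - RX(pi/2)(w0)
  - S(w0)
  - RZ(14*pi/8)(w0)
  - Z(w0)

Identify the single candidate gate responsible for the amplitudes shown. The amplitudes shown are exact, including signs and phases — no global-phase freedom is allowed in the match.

The unique candidate consistent with the amplitudes is RX(pi/2)(w0). Key observation: steps 1-2 multiply out to the identity, so the circuit reduces to the remaining gates.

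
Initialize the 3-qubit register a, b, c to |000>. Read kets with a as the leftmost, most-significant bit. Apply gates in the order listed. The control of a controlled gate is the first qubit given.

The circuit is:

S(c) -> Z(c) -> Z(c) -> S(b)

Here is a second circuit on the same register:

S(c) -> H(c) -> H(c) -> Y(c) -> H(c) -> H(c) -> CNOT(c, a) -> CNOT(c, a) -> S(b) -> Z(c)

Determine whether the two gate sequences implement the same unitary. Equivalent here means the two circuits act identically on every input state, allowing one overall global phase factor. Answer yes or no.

No: there is an input state on which the two circuits produce genuinely different outputs (not merely differing by a phase).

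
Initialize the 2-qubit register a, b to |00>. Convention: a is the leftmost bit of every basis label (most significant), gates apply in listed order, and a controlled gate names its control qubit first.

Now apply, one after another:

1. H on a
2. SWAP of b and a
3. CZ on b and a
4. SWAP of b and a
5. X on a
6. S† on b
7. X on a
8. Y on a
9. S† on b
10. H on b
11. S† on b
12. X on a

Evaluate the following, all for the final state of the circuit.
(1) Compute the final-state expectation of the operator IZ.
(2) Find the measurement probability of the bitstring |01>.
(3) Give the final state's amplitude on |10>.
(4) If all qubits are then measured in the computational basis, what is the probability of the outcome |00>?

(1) In the final state, IZ has expectation 0.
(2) The probability of measuring |01> is 1/4.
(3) |10> carries amplitude -I/2 in the final state.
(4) Outcome |00> occurs with probability 1/4.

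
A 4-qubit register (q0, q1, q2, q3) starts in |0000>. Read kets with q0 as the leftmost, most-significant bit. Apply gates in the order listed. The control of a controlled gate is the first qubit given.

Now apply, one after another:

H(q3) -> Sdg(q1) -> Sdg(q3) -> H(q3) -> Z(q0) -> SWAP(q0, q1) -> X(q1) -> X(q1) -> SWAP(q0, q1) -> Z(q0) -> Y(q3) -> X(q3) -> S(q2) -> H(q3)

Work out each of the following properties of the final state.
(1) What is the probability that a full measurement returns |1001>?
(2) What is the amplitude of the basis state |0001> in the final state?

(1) The probability of measuring |1001> is 0. Key observation: the block from step 5 through step 10 cancels to the identity and can be dropped.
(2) The final state's coefficient on |0001> equals sqrt(2)*I/2.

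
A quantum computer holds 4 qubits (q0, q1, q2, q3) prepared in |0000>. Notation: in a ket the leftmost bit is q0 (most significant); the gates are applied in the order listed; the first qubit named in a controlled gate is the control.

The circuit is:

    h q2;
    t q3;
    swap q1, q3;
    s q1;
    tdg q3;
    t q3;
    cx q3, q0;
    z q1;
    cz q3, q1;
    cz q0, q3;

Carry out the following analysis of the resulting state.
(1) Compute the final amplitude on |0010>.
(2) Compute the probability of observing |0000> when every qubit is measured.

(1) The final state's coefficient on |0010> equals sqrt(2)/2.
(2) Outcome |0000> occurs with probability 1/2.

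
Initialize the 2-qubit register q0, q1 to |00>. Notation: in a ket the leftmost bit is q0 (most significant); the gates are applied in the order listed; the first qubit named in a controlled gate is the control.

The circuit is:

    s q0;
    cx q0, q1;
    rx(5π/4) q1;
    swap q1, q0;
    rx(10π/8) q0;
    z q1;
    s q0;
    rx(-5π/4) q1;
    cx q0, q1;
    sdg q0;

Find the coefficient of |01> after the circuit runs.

The amplitude on |01> is -I*sqrt(2*sqrt(2) + 4)/4.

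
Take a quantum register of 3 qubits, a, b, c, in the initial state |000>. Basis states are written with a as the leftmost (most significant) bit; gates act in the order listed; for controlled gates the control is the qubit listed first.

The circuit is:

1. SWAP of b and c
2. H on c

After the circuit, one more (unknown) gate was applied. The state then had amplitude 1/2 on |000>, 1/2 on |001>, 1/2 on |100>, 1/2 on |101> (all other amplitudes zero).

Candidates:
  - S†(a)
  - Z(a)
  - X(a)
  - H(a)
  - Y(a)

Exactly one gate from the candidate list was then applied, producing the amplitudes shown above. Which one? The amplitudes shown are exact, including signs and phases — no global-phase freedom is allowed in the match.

The unique candidate consistent with the amplitudes is H(a).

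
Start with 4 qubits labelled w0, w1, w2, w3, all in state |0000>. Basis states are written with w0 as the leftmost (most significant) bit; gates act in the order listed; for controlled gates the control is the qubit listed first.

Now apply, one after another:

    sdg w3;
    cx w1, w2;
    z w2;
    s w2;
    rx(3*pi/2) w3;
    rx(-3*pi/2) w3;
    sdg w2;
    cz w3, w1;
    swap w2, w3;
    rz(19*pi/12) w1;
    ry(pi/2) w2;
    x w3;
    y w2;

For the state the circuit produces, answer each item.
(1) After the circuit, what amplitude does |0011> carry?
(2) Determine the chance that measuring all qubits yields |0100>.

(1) The amplitude on |0011> is -sqrt(2)*exp(17*I*pi/24)/2. Key observation: steps 4-7 multiply out to the identity, so the circuit reduces to the remaining gates.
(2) Outcome |0100> occurs with probability 0.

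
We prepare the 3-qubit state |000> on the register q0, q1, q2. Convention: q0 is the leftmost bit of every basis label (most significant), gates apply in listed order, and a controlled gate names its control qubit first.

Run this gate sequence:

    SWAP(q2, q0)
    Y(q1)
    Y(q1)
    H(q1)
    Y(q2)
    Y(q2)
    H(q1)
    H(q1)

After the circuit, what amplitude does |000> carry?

The amplitude on |000> is sqrt(2)/2. Key observation: gates 4-7 undo each other exactly, leaving only the rest of the circuit to track.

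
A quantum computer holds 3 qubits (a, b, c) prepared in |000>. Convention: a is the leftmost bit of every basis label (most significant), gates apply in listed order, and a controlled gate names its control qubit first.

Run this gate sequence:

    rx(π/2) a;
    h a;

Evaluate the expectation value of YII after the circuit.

The observable YII averages to 1.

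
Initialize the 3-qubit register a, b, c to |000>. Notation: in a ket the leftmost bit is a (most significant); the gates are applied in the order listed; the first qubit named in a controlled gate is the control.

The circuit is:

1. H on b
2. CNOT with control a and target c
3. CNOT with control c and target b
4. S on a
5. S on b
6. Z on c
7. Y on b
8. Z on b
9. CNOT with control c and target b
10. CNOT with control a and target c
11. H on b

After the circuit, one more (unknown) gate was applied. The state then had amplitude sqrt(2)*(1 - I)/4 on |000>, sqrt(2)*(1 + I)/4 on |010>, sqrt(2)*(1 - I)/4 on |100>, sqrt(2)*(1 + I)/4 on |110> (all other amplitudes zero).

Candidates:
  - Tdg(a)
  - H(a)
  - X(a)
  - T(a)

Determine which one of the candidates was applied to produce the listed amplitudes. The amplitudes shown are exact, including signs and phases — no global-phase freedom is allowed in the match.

It was H(a) that produced the state shown.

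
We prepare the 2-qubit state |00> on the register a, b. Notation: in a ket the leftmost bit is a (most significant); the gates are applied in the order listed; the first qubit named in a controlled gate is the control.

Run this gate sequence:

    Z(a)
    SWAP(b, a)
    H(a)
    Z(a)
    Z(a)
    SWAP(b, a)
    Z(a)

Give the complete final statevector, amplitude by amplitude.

The final amplitudes are sqrt(2)/2 on |00>, sqrt(2)/2 on |01>, 0 on |10>, 0 on |11>.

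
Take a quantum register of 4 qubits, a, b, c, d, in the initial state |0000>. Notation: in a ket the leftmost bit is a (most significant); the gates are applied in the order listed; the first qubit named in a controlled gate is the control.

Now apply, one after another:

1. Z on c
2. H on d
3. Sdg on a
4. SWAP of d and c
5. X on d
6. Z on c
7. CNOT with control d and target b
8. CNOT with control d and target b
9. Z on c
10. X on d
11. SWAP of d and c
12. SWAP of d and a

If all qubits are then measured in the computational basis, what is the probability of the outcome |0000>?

The probability of measuring |0000> is 1/2. Key observation: steps 4-11 multiply out to the identity, so the circuit reduces to the remaining gates.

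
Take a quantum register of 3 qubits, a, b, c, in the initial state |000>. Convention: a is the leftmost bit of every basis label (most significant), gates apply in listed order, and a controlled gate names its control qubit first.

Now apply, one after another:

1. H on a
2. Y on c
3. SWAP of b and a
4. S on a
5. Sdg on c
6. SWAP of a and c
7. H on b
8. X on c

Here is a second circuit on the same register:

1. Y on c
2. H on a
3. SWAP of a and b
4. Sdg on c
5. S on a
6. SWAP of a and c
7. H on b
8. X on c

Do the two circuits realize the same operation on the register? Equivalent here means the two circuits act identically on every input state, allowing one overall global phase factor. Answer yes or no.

Yes: on every input state the two circuits agree up to one overall phase factor.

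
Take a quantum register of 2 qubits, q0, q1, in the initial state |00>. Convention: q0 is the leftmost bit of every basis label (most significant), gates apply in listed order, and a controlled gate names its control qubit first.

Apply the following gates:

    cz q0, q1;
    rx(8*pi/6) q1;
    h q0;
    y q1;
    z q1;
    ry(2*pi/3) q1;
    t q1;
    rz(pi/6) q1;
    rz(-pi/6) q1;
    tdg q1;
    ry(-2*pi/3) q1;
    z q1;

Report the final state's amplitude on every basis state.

The final amplitudes are -sqrt(6)/4 on |00>, -sqrt(2)*I/4 on |01>, -sqrt(6)/4 on |10>, -sqrt(2)*I/4 on |11>.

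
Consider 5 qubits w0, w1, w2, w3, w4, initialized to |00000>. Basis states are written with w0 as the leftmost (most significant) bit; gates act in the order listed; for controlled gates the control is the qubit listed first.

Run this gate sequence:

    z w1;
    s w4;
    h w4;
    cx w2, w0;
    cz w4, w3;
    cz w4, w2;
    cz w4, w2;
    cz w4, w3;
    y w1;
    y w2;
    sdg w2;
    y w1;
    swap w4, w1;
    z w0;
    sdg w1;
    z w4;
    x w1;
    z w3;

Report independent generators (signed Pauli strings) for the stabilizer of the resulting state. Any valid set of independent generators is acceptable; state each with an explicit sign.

One valid set of independent stabilizer generators is +IYIII, +ZIIII, -IIZII, +IIIZI, +IIIIZ (any independent generating set of the same group is equally correct). Key observation: the block from step 5 through step 8 cancels to the identity and can be dropped.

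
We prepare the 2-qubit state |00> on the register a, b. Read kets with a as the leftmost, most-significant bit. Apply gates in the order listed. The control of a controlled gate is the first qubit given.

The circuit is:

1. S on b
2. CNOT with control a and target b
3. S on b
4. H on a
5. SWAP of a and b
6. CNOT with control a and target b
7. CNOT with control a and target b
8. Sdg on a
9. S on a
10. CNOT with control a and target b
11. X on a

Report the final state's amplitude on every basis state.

The final amplitudes are 0 on |00>, 0 on |01>, sqrt(2)/2 on |10>, sqrt(2)/2 on |11>. Key observation: gates 7-10 undo each other exactly, leaving only the rest of the circuit to track.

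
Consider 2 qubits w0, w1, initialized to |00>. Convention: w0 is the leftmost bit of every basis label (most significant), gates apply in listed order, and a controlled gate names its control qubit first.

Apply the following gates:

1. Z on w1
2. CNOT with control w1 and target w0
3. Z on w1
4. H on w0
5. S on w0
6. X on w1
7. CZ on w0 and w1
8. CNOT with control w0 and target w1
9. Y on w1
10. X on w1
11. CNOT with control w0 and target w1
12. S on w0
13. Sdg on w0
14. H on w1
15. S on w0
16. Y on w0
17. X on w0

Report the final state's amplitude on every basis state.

The resulting statevector has amplitude 1/2 on |00>, -1/2 on |01>, 1/2 on |10>, -1/2 on |11>. Key observation: gates 12-13 undo each other exactly, leaving only the rest of the circuit to track.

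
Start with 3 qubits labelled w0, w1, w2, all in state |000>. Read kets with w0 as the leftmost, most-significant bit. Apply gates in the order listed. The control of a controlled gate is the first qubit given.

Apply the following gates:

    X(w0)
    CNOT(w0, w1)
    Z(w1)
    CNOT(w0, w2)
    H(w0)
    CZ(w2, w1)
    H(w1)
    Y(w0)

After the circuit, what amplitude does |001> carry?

The final state's coefficient on |001> equals I/2.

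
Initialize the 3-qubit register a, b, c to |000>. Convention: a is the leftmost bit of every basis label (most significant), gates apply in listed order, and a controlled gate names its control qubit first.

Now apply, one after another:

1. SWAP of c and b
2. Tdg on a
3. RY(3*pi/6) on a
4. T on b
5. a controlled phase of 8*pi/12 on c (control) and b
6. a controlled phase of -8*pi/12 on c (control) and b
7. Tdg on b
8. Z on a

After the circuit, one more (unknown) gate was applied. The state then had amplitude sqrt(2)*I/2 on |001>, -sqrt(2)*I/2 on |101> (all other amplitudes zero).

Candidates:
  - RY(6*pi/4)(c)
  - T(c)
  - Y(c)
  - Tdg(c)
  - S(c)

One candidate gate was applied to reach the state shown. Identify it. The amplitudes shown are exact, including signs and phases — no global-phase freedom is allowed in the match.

It was Y(c) that produced the state shown. Key observation: the block from step 4 through step 7 cancels to the identity and can be dropped.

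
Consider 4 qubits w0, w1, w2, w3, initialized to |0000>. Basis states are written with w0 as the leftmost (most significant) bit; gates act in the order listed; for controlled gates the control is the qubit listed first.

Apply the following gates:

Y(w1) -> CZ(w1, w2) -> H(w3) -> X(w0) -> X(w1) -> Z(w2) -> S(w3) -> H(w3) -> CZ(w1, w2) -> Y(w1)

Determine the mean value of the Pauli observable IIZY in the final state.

The observable IIZY averages to -1.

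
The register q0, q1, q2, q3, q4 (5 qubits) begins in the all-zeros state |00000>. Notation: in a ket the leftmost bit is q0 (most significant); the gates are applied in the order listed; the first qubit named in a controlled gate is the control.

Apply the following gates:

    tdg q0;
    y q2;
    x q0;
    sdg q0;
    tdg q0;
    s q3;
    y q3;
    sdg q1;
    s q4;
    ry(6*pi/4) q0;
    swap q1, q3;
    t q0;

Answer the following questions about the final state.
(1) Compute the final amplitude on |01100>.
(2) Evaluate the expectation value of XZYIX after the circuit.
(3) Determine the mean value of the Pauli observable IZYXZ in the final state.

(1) The amplitude on |01100> is -sqrt(2)*exp(I*pi/4)/2.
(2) The expectation value of XZYIX is 0.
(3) The observable IZYXZ averages to 0.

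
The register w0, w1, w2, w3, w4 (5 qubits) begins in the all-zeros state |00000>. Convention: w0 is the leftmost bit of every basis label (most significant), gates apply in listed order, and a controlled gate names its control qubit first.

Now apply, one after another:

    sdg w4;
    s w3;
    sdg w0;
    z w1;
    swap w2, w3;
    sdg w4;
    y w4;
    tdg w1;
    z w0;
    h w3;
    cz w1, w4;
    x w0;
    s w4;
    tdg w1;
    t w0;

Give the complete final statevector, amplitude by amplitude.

The resulting statevector has amplitude -sqrt(2)*exp(I*pi/4)/2 on |10001>, -sqrt(2)*exp(I*pi/4)/2 on |10011>, and 0 on every other basis state.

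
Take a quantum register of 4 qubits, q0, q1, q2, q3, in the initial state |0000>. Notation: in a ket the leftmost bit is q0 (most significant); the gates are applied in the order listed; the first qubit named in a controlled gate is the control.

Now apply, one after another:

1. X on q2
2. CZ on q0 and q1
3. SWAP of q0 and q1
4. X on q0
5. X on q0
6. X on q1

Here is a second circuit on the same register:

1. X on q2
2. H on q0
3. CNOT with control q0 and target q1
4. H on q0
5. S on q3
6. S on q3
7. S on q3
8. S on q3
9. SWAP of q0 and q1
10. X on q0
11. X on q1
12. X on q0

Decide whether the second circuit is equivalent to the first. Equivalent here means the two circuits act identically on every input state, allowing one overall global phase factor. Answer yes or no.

No: there is an input state on which the two circuits produce genuinely different outputs (not merely differing by a phase).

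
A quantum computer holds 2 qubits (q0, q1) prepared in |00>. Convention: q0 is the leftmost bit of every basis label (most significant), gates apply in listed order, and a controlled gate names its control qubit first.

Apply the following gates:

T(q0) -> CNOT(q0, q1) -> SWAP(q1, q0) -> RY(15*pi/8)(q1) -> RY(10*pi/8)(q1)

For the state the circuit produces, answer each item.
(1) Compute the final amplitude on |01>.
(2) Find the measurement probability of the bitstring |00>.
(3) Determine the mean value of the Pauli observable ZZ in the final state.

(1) |01> carries amplitude -sqrt(sqrt(2)/4 + 1/2)*cos(pi/16) - sqrt(1/2 - sqrt(2)/4)*sin(pi/16) in the final state.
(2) A full measurement returns |00> with probability -sqrt(2)*cos(pi/16)**2/4 - 2*sqrt(1/2 - sqrt(2)/4)*sqrt(sqrt(2)/4 + 1/2)*sin(pi/16)*cos(pi/16) + sqrt(2)*sin(pi/16)**2/4 + sin(pi/16)**2/2 + cos(pi/16)**2/2.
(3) In the final state, ZZ has expectation -sqrt(2)*cos(pi/16)**2/2 - 4*sqrt(1/2 - sqrt(2)/4)*sqrt(sqrt(2)/4 + 1/2)*sin(pi/16)*cos(pi/16) + sqrt(2)*sin(pi/16)**2/2.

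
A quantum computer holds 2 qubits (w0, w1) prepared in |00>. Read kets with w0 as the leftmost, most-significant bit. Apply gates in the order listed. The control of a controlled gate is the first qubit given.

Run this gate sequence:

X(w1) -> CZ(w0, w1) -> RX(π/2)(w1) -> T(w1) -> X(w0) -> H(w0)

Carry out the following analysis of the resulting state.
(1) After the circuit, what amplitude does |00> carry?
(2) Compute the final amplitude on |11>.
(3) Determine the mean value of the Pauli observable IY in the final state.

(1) The final state's coefficient on |00> equals -I/2.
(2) The final state's coefficient on |11> equals -exp(I*pi/4)/2.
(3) The observable IY averages to sqrt(2)/2.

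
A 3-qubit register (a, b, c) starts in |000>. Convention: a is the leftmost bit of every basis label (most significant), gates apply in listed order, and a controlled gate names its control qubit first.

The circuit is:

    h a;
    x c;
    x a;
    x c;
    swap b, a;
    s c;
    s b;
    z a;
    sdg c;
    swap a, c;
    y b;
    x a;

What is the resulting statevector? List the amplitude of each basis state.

The final amplitudes are sqrt(2)/2 on |100>, sqrt(2)*I/2 on |110>, and 0 on every other basis state.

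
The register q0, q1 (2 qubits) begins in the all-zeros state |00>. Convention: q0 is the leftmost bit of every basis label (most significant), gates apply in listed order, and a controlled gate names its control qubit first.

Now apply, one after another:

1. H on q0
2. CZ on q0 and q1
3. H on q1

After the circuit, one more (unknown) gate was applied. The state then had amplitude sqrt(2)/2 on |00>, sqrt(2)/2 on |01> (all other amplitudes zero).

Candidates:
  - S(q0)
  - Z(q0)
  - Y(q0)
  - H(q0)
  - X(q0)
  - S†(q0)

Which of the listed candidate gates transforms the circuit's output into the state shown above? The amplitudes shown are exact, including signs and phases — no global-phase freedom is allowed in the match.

The applied gate was H(q0).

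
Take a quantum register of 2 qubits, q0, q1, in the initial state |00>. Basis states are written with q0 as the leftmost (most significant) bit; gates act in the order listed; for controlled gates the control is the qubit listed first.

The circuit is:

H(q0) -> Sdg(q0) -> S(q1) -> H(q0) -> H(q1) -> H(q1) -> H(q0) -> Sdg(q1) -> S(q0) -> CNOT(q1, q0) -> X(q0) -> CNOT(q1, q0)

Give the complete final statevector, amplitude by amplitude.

The final amplitudes are sqrt(2)/2 on |00>, 0 on |01>, sqrt(2)/2 on |10>, 0 on |11>. Key observation: steps 2-9 multiply out to the identity, so the circuit reduces to the remaining gates.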